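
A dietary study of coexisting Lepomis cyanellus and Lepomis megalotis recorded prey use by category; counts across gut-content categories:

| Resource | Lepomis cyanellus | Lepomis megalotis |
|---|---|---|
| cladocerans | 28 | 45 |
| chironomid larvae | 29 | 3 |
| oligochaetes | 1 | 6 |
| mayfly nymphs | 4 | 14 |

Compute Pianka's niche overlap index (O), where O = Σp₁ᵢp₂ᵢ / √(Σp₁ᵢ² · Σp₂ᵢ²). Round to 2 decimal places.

0.73

Proportions for Lepomis cyanellus (n=62): 28/62=0.4516, 29/62=0.4677, 1/62=0.0161, 4/62=0.0645
Proportions for Lepomis megalotis (n=68): 45/68=0.6618, 3/68=0.0441, 6/68=0.0882, 14/68=0.2059
Σ p₁ᵢp₂ᵢ = 0.298869 + 0.020626 + 0.001420 + 0.013281 = 0.334196
Σp_1ᵢ² = 0.4516² + 0.4677² + 0.0161² + 0.0645² = 0.203943 + 0.218743 + 0.000259 + 0.004160 = 0.427105
Σp_2ᵢ² = 0.6618² + 0.0441² + 0.0882² + 0.2059² = 0.437979 + 0.001945 + 0.007779 + 0.042395 = 0.490098
O = 0.334196 / √(0.427105 × 0.490098) = 0.334196 / 0.4575186 = 0.7305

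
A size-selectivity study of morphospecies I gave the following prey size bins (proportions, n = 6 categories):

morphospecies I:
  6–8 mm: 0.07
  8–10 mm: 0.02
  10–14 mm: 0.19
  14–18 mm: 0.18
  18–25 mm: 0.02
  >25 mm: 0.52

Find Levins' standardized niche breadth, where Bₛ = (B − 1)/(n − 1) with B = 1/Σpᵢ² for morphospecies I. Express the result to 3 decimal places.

Σpᵢ² = 0.07² + 0.02² + 0.19² + 0.18² + 0.02² + 0.52² = 0.0049 + 0.0004 + 0.0361 + 0.0324 + 0.0004 + 0.2704 = 0.3446
B = 1 / 0.3446 = 2.90192
Bₛ = (B − 1)/(n − 1) = (2.90192 − 1)/(6 − 1) = 1.90192/5 = 0.38038

0.380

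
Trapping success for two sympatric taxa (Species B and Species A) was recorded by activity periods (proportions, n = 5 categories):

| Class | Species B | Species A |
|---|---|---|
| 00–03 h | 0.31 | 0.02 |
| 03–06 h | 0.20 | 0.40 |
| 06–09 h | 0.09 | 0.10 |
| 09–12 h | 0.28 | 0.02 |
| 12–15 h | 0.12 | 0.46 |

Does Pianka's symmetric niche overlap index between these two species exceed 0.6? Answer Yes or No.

No

Σ p₁ᵢp₂ᵢ = 0.0062 + 0.0800 + 0.0090 + 0.0056 + 0.0552 = 0.1560
Σp_1ᵢ² = 0.31² + 0.20² + 0.09² + 0.28² + 0.12² = 0.0961 + 0.0400 + 0.0081 + 0.0784 + 0.0144 = 0.2370
Σp_2ᵢ² = 0.02² + 0.40² + 0.10² + 0.02² + 0.46² = 0.0004 + 0.1600 + 0.0100 + 0.0004 + 0.2116 = 0.3824
O = 0.1560 / √(0.2370 × 0.3824) = 0.1560 / 0.30105 = 0.5182
O = 0.5182 < 0.6 → No.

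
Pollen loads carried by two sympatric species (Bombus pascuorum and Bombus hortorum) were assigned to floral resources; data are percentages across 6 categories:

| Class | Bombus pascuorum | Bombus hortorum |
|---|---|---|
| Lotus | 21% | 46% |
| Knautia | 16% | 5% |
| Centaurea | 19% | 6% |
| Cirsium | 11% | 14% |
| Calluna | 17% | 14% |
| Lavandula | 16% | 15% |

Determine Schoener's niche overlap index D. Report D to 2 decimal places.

0.72

Convert percentages to proportions (divide by 100).
Σ|p₁ᵢ − p₂ᵢ| = 0.25 + 0.11 + 0.13 + 0.03 + 0.03 + 0.01 = 0.56
D = 1 − ½ × 0.56 = 1 − 0.280 = 0.7200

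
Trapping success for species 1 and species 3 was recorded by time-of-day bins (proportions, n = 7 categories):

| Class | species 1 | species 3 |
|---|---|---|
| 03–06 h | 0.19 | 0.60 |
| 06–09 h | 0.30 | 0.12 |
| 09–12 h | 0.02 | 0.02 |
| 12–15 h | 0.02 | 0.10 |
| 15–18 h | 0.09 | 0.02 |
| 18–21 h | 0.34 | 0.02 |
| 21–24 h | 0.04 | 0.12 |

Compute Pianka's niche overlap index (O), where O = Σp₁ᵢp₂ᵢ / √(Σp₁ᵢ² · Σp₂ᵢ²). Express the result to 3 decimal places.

Σ p₁ᵢp₂ᵢ = 0.1140 + 0.0360 + 0.0004 + 0.0020 + 0.0018 + 0.0068 + 0.0048 = 0.1658
Σp_1ᵢ² = 0.19² + 0.30² + 0.02² + 0.02² + 0.09² + 0.34² + 0.04² = 0.0361 + 0.0900 + 0.0004 + 0.0004 + 0.0081 + 0.1156 + 0.0016 = 0.2522
Σp_2ᵢ² = 0.60² + 0.12² + 0.02² + 0.10² + 0.02² + 0.02² + 0.12² = 0.3600 + 0.0144 + 0.0004 + 0.0100 + 0.0004 + 0.0004 + 0.0144 = 0.4000
O = 0.1658 / √(0.2522 × 0.4000) = 0.1658 / 0.317616 = 0.52201

0.522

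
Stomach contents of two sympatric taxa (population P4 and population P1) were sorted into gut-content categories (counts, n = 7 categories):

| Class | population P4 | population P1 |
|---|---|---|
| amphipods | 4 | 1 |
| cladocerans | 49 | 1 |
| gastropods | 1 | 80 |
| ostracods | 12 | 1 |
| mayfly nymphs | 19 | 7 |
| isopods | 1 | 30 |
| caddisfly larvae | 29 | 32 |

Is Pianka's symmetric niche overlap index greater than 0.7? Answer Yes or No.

No

Proportions for population P4 (n=115): 4/115=0.0348, 49/115=0.4261, 1/115=0.0087, 12/115=0.1043, 19/115=0.1652, 1/115=0.0087, 29/115=0.2522
Proportions for population P1 (n=152): 1/152=0.0066, 1/152=0.0066, 80/152=0.5263, 1/152=0.0066, 7/152=0.0461, 30/152=0.1974, 32/152=0.2105
Σ p₁ᵢp₂ᵢ = 0.000230 + 0.002812 + 0.004579 + 0.000688 + 0.007616 + 0.001717 + 0.053088 = 0.070730
Σp_1ᵢ² = 0.0348² + 0.4261² + 0.0087² + 0.1043² + 0.1652² + 0.0087² + 0.2522² = 0.001211 + 0.181561 + 0.000076 + 0.010878 + 0.027291 + 0.000076 + 0.063605 = 0.284698
Σp_2ᵢ² = 0.0066² + 0.0066² + 0.5263² + 0.0066² + 0.0461² + 0.1974² + 0.2105² = 0.000044 + 0.000044 + 0.276992 + 0.000044 + 0.002125 + 0.038967 + 0.044310 = 0.362526
O = 0.070730 / √(0.284698 × 0.362526) = 0.070730 / 0.3212638 = 0.2202
O = 0.2202 < 0.7 → No.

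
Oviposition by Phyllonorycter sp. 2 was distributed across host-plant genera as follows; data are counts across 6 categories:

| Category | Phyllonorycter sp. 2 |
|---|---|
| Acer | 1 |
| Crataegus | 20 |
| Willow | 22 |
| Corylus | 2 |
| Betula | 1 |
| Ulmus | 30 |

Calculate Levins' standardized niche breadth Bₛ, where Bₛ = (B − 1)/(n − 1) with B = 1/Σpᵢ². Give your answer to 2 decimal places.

Proportions for Phyllonorycter sp. 2 (n=76): 1/76=0.0132, 20/76=0.2632, 22/76=0.2895, 2/76=0.0263, 1/76=0.0132, 30/76=0.3947
Σpᵢ² = 0.0132² + 0.2632² + 0.2895² + 0.0263² + 0.0132² + 0.3947² = 0.000174 + 0.069274 + 0.083810 + 0.000692 + 0.000174 + 0.155788 = 0.309912
B = 1 / 0.309912 = 3.2267
Bₛ = (B − 1)/(n − 1) = (3.2267 − 1)/(6 − 1) = 2.2267/5 = 0.4453

0.45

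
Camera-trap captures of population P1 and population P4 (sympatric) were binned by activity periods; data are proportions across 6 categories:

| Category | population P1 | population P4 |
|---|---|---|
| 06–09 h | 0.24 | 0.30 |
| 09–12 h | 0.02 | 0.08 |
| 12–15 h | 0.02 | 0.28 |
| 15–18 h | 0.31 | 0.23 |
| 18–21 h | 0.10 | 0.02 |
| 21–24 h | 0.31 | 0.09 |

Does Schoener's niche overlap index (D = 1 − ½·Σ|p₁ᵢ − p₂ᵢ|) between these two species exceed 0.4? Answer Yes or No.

Yes

Σ|p₁ᵢ − p₂ᵢ| = 0.06 + 0.06 + 0.26 + 0.08 + 0.08 + 0.22 = 0.76
D = 1 − ½ × 0.76 = 1 − 0.380 = 0.6200
D = 0.6200 > 0.4 → Yes.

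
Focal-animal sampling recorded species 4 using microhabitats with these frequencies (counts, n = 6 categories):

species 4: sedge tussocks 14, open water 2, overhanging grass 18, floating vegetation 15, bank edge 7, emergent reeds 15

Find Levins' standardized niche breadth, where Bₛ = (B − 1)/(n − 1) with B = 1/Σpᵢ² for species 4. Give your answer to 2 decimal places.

0.79

Proportions for species 4 (n=71): 14/71=0.1972, 2/71=0.0282, 18/71=0.2535, 15/71=0.2113, 7/71=0.0986, 15/71=0.2113
Σpᵢ² = 0.1972² + 0.0282² + 0.2535² + 0.2113² + 0.0986² + 0.2113² = 0.038888 + 0.000795 + 0.064262 + 0.044648 + 0.009722 + 0.044648 = 0.202963
B = 1 / 0.202963 = 4.9270
Bₛ = (B − 1)/(n − 1) = (4.9270 − 1)/(6 − 1) = 3.9270/5 = 0.7854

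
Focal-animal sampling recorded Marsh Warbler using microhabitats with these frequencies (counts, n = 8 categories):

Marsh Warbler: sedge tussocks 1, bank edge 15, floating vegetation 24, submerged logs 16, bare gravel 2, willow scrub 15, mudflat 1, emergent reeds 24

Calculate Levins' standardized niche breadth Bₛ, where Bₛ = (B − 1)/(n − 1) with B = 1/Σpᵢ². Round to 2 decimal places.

Proportions for Marsh Warbler (n=98): 1/98=0.0102, 15/98=0.1531, 24/98=0.2449, 16/98=0.1633, 2/98=0.0204, 15/98=0.1531, 1/98=0.0102, 24/98=0.2449
Σpᵢ² = 0.0102² + 0.1531² + 0.2449² + 0.1633² + 0.0204² + 0.1531² + 0.0102² + 0.2449² = 0.000104 + 0.023440 + 0.059976 + 0.026667 + 0.000416 + 0.023440 + 0.000104 + 0.059976 = 0.194123
B = 1 / 0.194123 = 5.1514
Bₛ = (B − 1)/(n − 1) = (5.1514 − 1)/(8 − 1) = 4.1514/7 = 0.5931

0.59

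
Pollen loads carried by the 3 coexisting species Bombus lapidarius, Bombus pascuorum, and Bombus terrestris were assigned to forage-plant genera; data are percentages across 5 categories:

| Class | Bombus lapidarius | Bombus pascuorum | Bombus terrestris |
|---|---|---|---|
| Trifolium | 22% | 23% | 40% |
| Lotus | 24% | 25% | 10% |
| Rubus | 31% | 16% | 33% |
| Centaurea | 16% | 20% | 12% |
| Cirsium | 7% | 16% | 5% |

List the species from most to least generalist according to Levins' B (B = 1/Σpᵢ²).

Bombus pascuorum > Bombus lapidarius > Bombus terrestris

Convert percentages to proportions (divide by 100).
Σp_lapiᵢ² = 0.22² + 0.24² + 0.31² + 0.16² + 0.07² = 0.0484 + 0.0576 + 0.0961 + 0.0256 + 0.0049 = 0.2326
B_lapi = 1 / 0.2326 = 4.2992
Σp_pascᵢ² = 0.23² + 0.25² + 0.16² + 0.20² + 0.16² = 0.0529 + 0.0625 + 0.0256 + 0.0400 + 0.0256 = 0.2066
B_pasc = 1 / 0.2066 = 4.8403
Σp_terrᵢ² = 0.40² + 0.10² + 0.33² + 0.12² + 0.05² = 0.1600 + 0.0100 + 0.1089 + 0.0144 + 0.0025 = 0.2958
B_terr = 1 / 0.2958 = 3.3807
Ranking by B (broadest → narrowest): Bombus pascuorum (4.84) > Bombus lapidarius (4.30) > Bombus terrestris (3.38)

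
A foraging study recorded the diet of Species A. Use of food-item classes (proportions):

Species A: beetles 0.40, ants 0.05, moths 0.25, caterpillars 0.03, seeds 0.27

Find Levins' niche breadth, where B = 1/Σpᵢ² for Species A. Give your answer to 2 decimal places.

Σpᵢ² = 0.40² + 0.05² + 0.25² + 0.03² + 0.27² = 0.1600 + 0.0025 + 0.0625 + 0.0009 + 0.0729 = 0.2988
B = 1 / 0.2988 = 3.3467

3.35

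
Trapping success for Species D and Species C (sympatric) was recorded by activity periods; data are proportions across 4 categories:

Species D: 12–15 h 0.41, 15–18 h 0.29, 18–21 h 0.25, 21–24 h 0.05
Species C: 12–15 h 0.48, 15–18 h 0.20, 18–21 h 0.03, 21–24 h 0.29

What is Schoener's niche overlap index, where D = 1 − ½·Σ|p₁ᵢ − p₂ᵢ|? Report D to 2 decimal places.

0.69

Σ|p₁ᵢ − p₂ᵢ| = 0.07 + 0.09 + 0.22 + 0.24 = 0.62
D = 1 − ½ × 0.62 = 1 − 0.310 = 0.6900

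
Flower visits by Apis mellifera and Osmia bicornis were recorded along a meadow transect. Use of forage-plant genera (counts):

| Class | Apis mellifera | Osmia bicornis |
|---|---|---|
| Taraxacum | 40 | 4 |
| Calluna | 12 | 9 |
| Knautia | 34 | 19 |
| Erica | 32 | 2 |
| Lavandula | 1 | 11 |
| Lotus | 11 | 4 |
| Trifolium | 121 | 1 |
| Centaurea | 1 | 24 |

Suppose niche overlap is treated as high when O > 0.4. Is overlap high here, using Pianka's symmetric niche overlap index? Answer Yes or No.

No

Proportions for Apis mellifera (n=252): 40/252=0.1587, 12/252=0.0476, 34/252=0.1349, 32/252=0.1270, 1/252=0.0040, 11/252=0.0437, 121/252=0.4802, 1/252=0.0040
Proportions for Osmia bicornis (n=74): 4/74=0.0541, 9/74=0.1216, 19/74=0.2568, 2/74=0.0270, 11/74=0.1486, 4/74=0.0541, 1/74=0.0135, 24/74=0.3243
Σ p₁ᵢp₂ᵢ = 0.008586 + 0.005788 + 0.034642 + 0.003429 + 0.000594 + 0.002364 + 0.006483 + 0.001297 = 0.063183
Σp_1ᵢ² = 0.1587² + 0.0476² + 0.1349² + 0.1270² + 0.0040² + 0.0437² + 0.4802² + 0.0040² = 0.025186 + 0.002266 + 0.018198 + 0.016129 + 0.000016 + 0.001910 + 0.230592 + 0.000016 = 0.294313
Σp_2ᵢ² = 0.0541² + 0.1216² + 0.2568² + 0.0270² + 0.1486² + 0.0541² + 0.0135² + 0.3243² = 0.002927 + 0.014787 + 0.065946 + 0.000729 + 0.022082 + 0.002927 + 0.000182 + 0.105170 = 0.214750
O = 0.063183 / √(0.294313 × 0.214750) = 0.063183 / 0.2514035 = 0.2513
O = 0.2513 < 0.4 → No.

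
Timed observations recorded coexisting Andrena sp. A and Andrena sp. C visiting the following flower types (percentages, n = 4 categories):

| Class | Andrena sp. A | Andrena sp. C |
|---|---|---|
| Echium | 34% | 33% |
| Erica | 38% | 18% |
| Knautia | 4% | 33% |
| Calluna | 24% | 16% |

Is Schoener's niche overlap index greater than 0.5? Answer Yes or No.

Yes

Convert percentages to proportions (divide by 100).
Σ|p₁ᵢ − p₂ᵢ| = 0.01 + 0.20 + 0.29 + 0.08 = 0.58
D = 1 − ½ × 0.58 = 1 − 0.290 = 0.7100
D = 0.7100 > 0.5 → Yes.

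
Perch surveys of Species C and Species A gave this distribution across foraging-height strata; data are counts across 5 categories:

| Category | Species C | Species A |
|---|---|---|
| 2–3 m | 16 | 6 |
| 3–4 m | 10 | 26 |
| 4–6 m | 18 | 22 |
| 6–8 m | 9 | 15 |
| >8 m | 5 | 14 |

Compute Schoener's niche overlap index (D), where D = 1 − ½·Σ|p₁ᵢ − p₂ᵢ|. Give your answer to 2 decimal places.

0.75

Proportions for Species C (n=58): 16/58=0.2759, 10/58=0.1724, 18/58=0.3103, 9/58=0.1552, 5/58=0.0862
Proportions for Species A (n=83): 6/83=0.0723, 26/83=0.3133, 22/83=0.2651, 15/83=0.1807, 14/83=0.1687
Σ|p₁ᵢ − p₂ᵢ| = 0.2036 + 0.1409 + 0.0452 + 0.0255 + 0.0825 = 0.4977
D = 1 − ½ × 0.4977 = 1 − 0.24885 = 0.75115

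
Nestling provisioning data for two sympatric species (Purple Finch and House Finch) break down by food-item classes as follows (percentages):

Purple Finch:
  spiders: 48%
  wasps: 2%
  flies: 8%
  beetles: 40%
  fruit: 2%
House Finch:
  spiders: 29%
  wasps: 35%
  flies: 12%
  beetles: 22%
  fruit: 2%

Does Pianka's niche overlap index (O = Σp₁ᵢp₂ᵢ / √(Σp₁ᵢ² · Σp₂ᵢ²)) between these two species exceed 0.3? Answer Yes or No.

Convert percentages to proportions (divide by 100).
Σ p₁ᵢp₂ᵢ = 0.1392 + 0.0070 + 0.0096 + 0.0880 + 0.0004 = 0.2442
Σp_1ᵢ² = 0.48² + 0.02² + 0.08² + 0.40² + 0.02² = 0.2304 + 0.0004 + 0.0064 + 0.1600 + 0.0004 = 0.3976
Σp_2ᵢ² = 0.29² + 0.35² + 0.12² + 0.22² + 0.02² = 0.0841 + 0.1225 + 0.0144 + 0.0484 + 0.0004 = 0.2698
O = 0.2442 / √(0.3976 × 0.2698) = 0.2442 / 0.32752 = 0.7456
O = 0.7456 > 0.3 → Yes.

Yes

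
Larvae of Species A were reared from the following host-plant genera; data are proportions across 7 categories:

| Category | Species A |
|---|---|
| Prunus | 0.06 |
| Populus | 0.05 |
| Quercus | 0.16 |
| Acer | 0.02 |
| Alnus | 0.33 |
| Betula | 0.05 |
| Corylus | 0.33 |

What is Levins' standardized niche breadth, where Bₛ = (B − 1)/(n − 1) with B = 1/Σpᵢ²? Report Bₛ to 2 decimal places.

Σpᵢ² = 0.06² + 0.05² + 0.16² + 0.02² + 0.33² + 0.05² + 0.33² = 0.0036 + 0.0025 + 0.0256 + 0.0004 + 0.1089 + 0.0025 + 0.1089 = 0.2524
B = 1 / 0.2524 = 3.9620
Bₛ = (B − 1)/(n − 1) = (3.9620 − 1)/(7 − 1) = 2.9620/6 = 0.4937

0.49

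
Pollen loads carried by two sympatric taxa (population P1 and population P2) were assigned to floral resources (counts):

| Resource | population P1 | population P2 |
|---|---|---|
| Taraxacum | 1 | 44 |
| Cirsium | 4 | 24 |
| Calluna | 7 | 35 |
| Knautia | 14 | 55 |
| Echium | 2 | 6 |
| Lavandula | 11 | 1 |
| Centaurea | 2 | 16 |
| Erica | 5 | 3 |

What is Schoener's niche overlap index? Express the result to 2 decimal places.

Proportions for population P1 (n=46): 1/46=0.0217, 4/46=0.0870, 7/46=0.1522, 14/46=0.3043, 2/46=0.0435, 11/46=0.2391, 2/46=0.0435, 5/46=0.1087
Proportions for population P2 (n=184): 44/184=0.2391, 24/184=0.1304, 35/184=0.1902, 55/184=0.2989, 6/184=0.0326, 1/184=0.0054, 16/184=0.0870, 3/184=0.0163
Σ|p₁ᵢ − p₂ᵢ| = 0.2174 + 0.0434 + 0.0380 + 0.0054 + 0.0109 + 0.2337 + 0.0435 + 0.0924 = 0.6847
D = 1 − ½ × 0.6847 = 1 − 0.34235 = 0.65765

0.66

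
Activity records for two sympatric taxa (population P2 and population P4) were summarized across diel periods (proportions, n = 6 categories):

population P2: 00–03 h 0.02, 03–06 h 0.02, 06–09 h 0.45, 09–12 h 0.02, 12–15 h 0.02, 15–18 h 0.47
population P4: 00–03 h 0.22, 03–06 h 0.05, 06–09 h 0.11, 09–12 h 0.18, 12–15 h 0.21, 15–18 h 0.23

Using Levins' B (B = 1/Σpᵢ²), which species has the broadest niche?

population P4

Σp_P2ᵢ² = 0.02² + 0.02² + 0.45² + 0.02² + 0.02² + 0.47² = 0.0004 + 0.0004 + 0.2025 + 0.0004 + 0.0004 + 0.2209 = 0.4250
B_P2 = 1 / 0.4250 = 2.3529
Σp_P4ᵢ² = 0.22² + 0.05² + 0.11² + 0.18² + 0.21² + 0.23² = 0.0484 + 0.0025 + 0.0121 + 0.0324 + 0.0441 + 0.0529 = 0.1924
B_P4 = 1 / 0.1924 = 5.1975
Highest B → broadest niche (most generalist): population P4 (B = 5.20).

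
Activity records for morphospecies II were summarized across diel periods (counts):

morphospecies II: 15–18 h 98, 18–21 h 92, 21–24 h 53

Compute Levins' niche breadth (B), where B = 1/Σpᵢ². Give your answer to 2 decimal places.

2.83

Proportions for morphospecies II (n=243): 98/243=0.4033, 92/243=0.3786, 53/243=0.2181
Σpᵢ² = 0.4033² + 0.3786² + 0.2181² = 0.162651 + 0.143338 + 0.047568 = 0.353557
B = 1 / 0.353557 = 2.8284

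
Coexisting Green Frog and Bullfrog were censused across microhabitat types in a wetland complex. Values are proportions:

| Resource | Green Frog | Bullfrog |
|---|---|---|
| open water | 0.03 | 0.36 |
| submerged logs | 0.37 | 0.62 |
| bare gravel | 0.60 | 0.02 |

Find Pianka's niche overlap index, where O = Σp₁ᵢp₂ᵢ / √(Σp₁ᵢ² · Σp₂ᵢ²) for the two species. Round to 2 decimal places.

Σ p₁ᵢp₂ᵢ = 0.0108 + 0.2294 + 0.0120 = 0.2522
Σp_1ᵢ² = 0.03² + 0.37² + 0.60² = 0.0009 + 0.1369 + 0.3600 = 0.4978
Σp_2ᵢ² = 0.36² + 0.62² + 0.02² = 0.1296 + 0.3844 + 0.0004 = 0.5144
O = 0.2522 / √(0.4978 × 0.5144) = 0.2522 / 0.50603 = 0.4984

0.50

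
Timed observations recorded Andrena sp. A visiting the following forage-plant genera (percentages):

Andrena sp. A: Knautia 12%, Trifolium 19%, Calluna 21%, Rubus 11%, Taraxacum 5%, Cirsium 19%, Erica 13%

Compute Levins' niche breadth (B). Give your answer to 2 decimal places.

6.17

Convert percentages to proportions (divide by 100).
Σpᵢ² = 0.12² + 0.19² + 0.21² + 0.11² + 0.05² + 0.19² + 0.13² = 0.0144 + 0.0361 + 0.0441 + 0.0121 + 0.0025 + 0.0361 + 0.0169 = 0.1622
B = 1 / 0.1622 = 6.1652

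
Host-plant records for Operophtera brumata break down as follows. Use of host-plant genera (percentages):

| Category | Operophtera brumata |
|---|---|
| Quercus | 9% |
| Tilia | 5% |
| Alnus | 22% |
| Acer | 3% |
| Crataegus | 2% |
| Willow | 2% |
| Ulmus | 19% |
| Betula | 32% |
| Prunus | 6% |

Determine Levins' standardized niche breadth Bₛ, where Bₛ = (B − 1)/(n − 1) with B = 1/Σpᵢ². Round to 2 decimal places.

0.49

Convert percentages to proportions (divide by 100).
Σpᵢ² = 0.09² + 0.05² + 0.22² + 0.03² + 0.02² + 0.02² + 0.19² + 0.32² + 0.06² = 0.0081 + 0.0025 + 0.0484 + 0.0009 + 0.0004 + 0.0004 + 0.0361 + 0.1024 + 0.0036 = 0.2028
B = 1 / 0.2028 = 4.9310
Bₛ = (B − 1)/(n − 1) = (4.9310 − 1)/(9 − 1) = 3.9310/8 = 0.4914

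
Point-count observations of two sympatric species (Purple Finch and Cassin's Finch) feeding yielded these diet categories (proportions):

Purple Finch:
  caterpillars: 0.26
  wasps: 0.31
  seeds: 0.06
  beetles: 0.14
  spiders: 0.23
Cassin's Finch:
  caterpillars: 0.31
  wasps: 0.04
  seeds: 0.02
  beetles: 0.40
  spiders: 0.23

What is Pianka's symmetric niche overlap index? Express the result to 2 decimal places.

0.74

Σ p₁ᵢp₂ᵢ = 0.0806 + 0.0124 + 0.0012 + 0.0560 + 0.0529 = 0.2031
Σp_1ᵢ² = 0.26² + 0.31² + 0.06² + 0.14² + 0.23² = 0.0676 + 0.0961 + 0.0036 + 0.0196 + 0.0529 = 0.2398
Σp_2ᵢ² = 0.31² + 0.04² + 0.02² + 0.40² + 0.23² = 0.0961 + 0.0016 + 0.0004 + 0.1600 + 0.0529 = 0.3110
O = 0.2031 / √(0.2398 × 0.3110) = 0.2031 / 0.27309 = 0.7437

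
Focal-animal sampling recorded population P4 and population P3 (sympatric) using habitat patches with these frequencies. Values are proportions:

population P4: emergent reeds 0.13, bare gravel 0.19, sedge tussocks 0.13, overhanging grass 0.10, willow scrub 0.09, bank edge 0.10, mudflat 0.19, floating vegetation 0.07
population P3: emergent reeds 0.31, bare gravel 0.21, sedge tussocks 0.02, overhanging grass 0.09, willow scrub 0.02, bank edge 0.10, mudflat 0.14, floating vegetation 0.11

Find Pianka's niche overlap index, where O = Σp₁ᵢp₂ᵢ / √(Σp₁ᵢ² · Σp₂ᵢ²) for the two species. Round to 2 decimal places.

0.85

Σ p₁ᵢp₂ᵢ = 0.0403 + 0.0399 + 0.0026 + 0.0090 + 0.0018 + 0.0100 + 0.0266 + 0.0077 = 0.1379
Σp_1ᵢ² = 0.13² + 0.19² + 0.13² + 0.10² + 0.09² + 0.10² + 0.19² + 0.07² = 0.0169 + 0.0361 + 0.0169 + 0.0100 + 0.0081 + 0.0100 + 0.0361 + 0.0049 = 0.1390
Σp_2ᵢ² = 0.31² + 0.21² + 0.02² + 0.09² + 0.02² + 0.10² + 0.14² + 0.11² = 0.0961 + 0.0441 + 0.0004 + 0.0081 + 0.0004 + 0.0100 + 0.0196 + 0.0121 = 0.1908
O = 0.1379 / √(0.1390 × 0.1908) = 0.1379 / 0.16285 = 0.8468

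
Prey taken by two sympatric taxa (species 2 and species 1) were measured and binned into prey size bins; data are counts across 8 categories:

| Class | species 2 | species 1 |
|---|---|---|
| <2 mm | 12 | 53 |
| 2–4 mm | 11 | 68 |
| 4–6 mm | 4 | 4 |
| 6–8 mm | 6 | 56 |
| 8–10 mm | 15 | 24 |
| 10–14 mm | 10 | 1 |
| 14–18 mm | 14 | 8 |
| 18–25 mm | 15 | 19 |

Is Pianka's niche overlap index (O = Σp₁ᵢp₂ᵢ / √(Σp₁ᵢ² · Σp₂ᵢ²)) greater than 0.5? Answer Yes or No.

Yes

Proportions for species 2 (n=87): 12/87=0.1379, 11/87=0.1264, 4/87=0.0460, 6/87=0.0690, 15/87=0.1724, 10/87=0.1149, 14/87=0.1609, 15/87=0.1724
Proportions for species 1 (n=233): 53/233=0.2275, 68/233=0.2918, 4/233=0.0172, 56/233=0.2403, 24/233=0.1030, 1/233=0.0043, 8/233=0.0343, 19/233=0.0815
Σ p₁ᵢp₂ᵢ = 0.031372 + 0.036884 + 0.000791 + 0.016581 + 0.017757 + 0.000494 + 0.005519 + 0.014051 = 0.123449
Σp_1ᵢ² = 0.1379² + 0.1264² + 0.0460² + 0.0690² + 0.1724² + 0.1149² + 0.1609² + 0.1724² = 0.019016 + 0.015977 + 0.002116 + 0.004761 + 0.029722 + 0.013202 + 0.025889 + 0.029722 = 0.140405
Σp_2ᵢ² = 0.2275² + 0.2918² + 0.0172² + 0.2403² + 0.1030² + 0.0043² + 0.0343² + 0.0815² = 0.051756 + 0.085147 + 0.000296 + 0.057744 + 0.010609 + 0.000018 + 0.001176 + 0.006642 = 0.213388
O = 0.123449 / √(0.140405 × 0.213388) = 0.123449 / 0.1730917 = 0.7132
O = 0.7132 > 0.5 → Yes.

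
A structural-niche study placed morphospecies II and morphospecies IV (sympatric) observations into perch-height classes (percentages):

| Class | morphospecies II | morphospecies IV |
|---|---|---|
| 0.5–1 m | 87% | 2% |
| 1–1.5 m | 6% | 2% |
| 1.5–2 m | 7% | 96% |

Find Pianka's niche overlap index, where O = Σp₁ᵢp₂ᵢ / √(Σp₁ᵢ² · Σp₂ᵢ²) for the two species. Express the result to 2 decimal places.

0.10

Convert percentages to proportions (divide by 100).
Σ p₁ᵢp₂ᵢ = 0.0174 + 0.0012 + 0.0672 = 0.0858
Σp_1ᵢ² = 0.87² + 0.06² + 0.07² = 0.7569 + 0.0036 + 0.0049 = 0.7654
Σp_2ᵢ² = 0.02² + 0.02² + 0.96² = 0.0004 + 0.0004 + 0.9216 = 0.9224
O = 0.0858 / √(0.7654 × 0.9224) = 0.0858 / 0.84024 = 0.1021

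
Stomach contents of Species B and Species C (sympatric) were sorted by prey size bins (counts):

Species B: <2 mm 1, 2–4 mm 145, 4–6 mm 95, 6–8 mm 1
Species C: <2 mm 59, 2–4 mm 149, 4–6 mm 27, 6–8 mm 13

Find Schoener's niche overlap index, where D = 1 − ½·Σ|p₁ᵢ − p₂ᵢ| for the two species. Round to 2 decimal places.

0.72

Proportions for Species B (n=242): 1/242=0.0041, 145/242=0.5992, 95/242=0.3926, 1/242=0.0041
Proportions for Species C (n=248): 59/248=0.2379, 149/248=0.6008, 27/248=0.1089, 13/248=0.0524
Σ|p₁ᵢ − p₂ᵢ| = 0.2338 + 0.0016 + 0.2837 + 0.0483 = 0.5674
D = 1 − ½ × 0.5674 = 1 − 0.28370 = 0.71630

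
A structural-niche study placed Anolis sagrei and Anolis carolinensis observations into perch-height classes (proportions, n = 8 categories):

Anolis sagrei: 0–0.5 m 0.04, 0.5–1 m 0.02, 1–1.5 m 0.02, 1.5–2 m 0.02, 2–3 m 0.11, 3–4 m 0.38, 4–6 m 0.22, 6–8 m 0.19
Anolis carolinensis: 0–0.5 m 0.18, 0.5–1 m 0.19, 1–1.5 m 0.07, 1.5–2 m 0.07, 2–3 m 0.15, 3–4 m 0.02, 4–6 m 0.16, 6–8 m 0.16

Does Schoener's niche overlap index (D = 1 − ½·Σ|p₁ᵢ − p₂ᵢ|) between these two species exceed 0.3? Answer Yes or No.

Σ|p₁ᵢ − p₂ᵢ| = 0.14 + 0.17 + 0.05 + 0.05 + 0.04 + 0.36 + 0.06 + 0.03 = 0.90
D = 1 − ½ × 0.90 = 1 − 0.450 = 0.5500
D = 0.5500 > 0.3 → Yes.

Yes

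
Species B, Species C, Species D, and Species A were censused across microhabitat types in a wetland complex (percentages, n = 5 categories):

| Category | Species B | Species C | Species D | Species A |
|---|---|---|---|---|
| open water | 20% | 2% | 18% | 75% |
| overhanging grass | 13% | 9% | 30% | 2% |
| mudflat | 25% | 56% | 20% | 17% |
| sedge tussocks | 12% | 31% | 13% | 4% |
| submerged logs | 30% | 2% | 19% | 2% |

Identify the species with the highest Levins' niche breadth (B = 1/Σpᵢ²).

Convert percentages to proportions (divide by 100).
Σp_Bᵢ² = 0.20² + 0.13² + 0.25² + 0.12² + 0.30² = 0.0400 + 0.0169 + 0.0625 + 0.0144 + 0.0900 = 0.2238
B_B = 1 / 0.2238 = 4.4683
Σp_Cᵢ² = 0.02² + 0.09² + 0.56² + 0.31² + 0.02² = 0.0004 + 0.0081 + 0.3136 + 0.0961 + 0.0004 = 0.4186
B_C = 1 / 0.4186 = 2.3889
Σp_Dᵢ² = 0.18² + 0.30² + 0.20² + 0.13² + 0.19² = 0.0324 + 0.0900 + 0.0400 + 0.0169 + 0.0361 = 0.2154
B_D = 1 / 0.2154 = 4.6425
Σp_Aᵢ² = 0.75² + 0.02² + 0.17² + 0.04² + 0.02² = 0.5625 + 0.0004 + 0.0289 + 0.0016 + 0.0004 = 0.5938
B_A = 1 / 0.5938 = 1.6841
Highest B → broadest niche (most generalist): Species D (B = 4.64).

Species D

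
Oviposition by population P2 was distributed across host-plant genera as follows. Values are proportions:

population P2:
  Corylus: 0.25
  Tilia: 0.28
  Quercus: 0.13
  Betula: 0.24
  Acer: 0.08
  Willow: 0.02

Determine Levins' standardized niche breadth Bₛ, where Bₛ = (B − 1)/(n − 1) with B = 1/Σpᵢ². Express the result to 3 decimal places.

0.700

Σpᵢ² = 0.25² + 0.28² + 0.13² + 0.24² + 0.08² + 0.02² = 0.0625 + 0.0784 + 0.0169 + 0.0576 + 0.0064 + 0.0004 = 0.2222
B = 1 / 0.2222 = 4.50045
Bₛ = (B − 1)/(n − 1) = (4.50045 − 1)/(6 − 1) = 3.50045/5 = 0.70009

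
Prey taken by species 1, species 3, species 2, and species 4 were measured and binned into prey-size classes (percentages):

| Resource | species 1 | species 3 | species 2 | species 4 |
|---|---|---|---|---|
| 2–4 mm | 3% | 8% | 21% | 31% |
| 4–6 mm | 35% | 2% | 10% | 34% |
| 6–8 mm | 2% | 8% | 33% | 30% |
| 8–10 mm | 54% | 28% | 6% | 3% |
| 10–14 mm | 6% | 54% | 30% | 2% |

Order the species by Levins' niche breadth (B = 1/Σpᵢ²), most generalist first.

Convert percentages to proportions (divide by 100).
Σp_1ᵢ² = 0.03² + 0.35² + 0.02² + 0.54² + 0.06² = 0.0009 + 0.1225 + 0.0004 + 0.2916 + 0.0036 = 0.4190
B_1 = 1 / 0.4190 = 2.3866
Σp_3ᵢ² = 0.08² + 0.02² + 0.08² + 0.28² + 0.54² = 0.0064 + 0.0004 + 0.0064 + 0.0784 + 0.2916 = 0.3832
B_3 = 1 / 0.3832 = 2.6096
Σp_2ᵢ² = 0.21² + 0.10² + 0.33² + 0.06² + 0.30² = 0.0441 + 0.0100 + 0.1089 + 0.0036 + 0.0900 = 0.2566
B_2 = 1 / 0.2566 = 3.8971
Σp_4ᵢ² = 0.31² + 0.34² + 0.30² + 0.03² + 0.02² = 0.0961 + 0.1156 + 0.0900 + 0.0009 + 0.0004 = 0.3030
B_4 = 1 / 0.3030 = 3.3003
Ranking by B (broadest → narrowest): species 2 (3.90) > species 4 (3.30) > species 3 (2.61) > species 1 (2.39)

species 2 > species 4 > species 3 > species 1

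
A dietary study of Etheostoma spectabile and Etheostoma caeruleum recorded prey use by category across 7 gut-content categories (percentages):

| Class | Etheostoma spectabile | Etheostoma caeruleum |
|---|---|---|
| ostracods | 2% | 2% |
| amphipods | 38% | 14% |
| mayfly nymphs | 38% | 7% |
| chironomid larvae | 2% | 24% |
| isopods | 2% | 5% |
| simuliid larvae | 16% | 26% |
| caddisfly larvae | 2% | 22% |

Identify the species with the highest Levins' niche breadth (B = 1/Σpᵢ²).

Etheostoma caeruleum

Convert percentages to proportions (divide by 100).
Σp_specᵢ² = 0.02² + 0.38² + 0.38² + 0.02² + 0.02² + 0.16² + 0.02² = 0.0004 + 0.1444 + 0.1444 + 0.0004 + 0.0004 + 0.0256 + 0.0004 = 0.3160
B_spec = 1 / 0.3160 = 3.1646
Σp_caerᵢ² = 0.02² + 0.14² + 0.07² + 0.24² + 0.05² + 0.26² + 0.22² = 0.0004 + 0.0196 + 0.0049 + 0.0576 + 0.0025 + 0.0676 + 0.0484 = 0.2010
B_caer = 1 / 0.2010 = 4.9751
Highest B → broadest niche (most generalist): Etheostoma caeruleum (B = 4.98).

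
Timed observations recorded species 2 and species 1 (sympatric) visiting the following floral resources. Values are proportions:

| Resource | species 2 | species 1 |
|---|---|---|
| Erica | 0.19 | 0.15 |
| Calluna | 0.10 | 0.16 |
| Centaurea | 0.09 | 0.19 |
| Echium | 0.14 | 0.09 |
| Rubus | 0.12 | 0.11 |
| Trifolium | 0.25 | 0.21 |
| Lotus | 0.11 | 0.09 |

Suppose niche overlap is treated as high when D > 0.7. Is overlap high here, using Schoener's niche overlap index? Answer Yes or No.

Yes

Σ|p₁ᵢ − p₂ᵢ| = 0.04 + 0.06 + 0.10 + 0.05 + 0.01 + 0.04 + 0.02 = 0.32
D = 1 − ½ × 0.32 = 1 − 0.160 = 0.8400
D = 0.8400 > 0.7 → Yes.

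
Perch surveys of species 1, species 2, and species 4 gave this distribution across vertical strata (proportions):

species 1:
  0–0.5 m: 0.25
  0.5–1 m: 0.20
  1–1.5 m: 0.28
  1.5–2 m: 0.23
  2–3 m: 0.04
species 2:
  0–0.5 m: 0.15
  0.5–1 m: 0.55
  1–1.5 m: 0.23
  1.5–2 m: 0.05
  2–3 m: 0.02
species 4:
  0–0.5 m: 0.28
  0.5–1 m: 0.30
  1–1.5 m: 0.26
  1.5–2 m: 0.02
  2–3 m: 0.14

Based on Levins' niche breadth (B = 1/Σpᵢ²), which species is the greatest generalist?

species 1

Σp_1ᵢ² = 0.25² + 0.20² + 0.28² + 0.23² + 0.04² = 0.0625 + 0.0400 + 0.0784 + 0.0529 + 0.0016 = 0.2354
B_1 = 1 / 0.2354 = 4.2481
Σp_2ᵢ² = 0.15² + 0.55² + 0.23² + 0.05² + 0.02² = 0.0225 + 0.3025 + 0.0529 + 0.0025 + 0.0004 = 0.3808
B_2 = 1 / 0.3808 = 2.6261
Σp_4ᵢ² = 0.28² + 0.30² + 0.26² + 0.02² + 0.14² = 0.0784 + 0.0900 + 0.0676 + 0.0004 + 0.0196 = 0.2560
B_4 = 1 / 0.2560 = 3.9063
Highest B → broadest niche (most generalist): species 1 (B = 4.25).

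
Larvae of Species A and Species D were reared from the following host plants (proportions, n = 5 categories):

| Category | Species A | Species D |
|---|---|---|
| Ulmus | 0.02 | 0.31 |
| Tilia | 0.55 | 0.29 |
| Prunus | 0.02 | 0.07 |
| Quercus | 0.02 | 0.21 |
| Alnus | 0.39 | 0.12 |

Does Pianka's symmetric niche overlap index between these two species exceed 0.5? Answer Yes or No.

Σ p₁ᵢp₂ᵢ = 0.0062 + 0.1595 + 0.0014 + 0.0042 + 0.0468 = 0.2181
Σp_1ᵢ² = 0.02² + 0.55² + 0.02² + 0.02² + 0.39² = 0.0004 + 0.3025 + 0.0004 + 0.0004 + 0.1521 = 0.4558
Σp_2ᵢ² = 0.31² + 0.29² + 0.07² + 0.21² + 0.12² = 0.0961 + 0.0841 + 0.0049 + 0.0441 + 0.0144 = 0.2436
O = 0.2181 / √(0.4558 × 0.2436) = 0.2181 / 0.33322 = 0.6545
O = 0.6545 > 0.5 → Yes.

Yes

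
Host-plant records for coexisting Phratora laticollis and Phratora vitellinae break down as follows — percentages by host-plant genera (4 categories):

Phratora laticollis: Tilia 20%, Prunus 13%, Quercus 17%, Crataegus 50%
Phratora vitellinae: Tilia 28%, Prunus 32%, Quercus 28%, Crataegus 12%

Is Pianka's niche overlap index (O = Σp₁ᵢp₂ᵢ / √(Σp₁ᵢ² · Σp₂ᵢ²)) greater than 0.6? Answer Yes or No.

Convert percentages to proportions (divide by 100).
Σ p₁ᵢp₂ᵢ = 0.0560 + 0.0416 + 0.0476 + 0.0600 = 0.2052
Σp_1ᵢ² = 0.20² + 0.13² + 0.17² + 0.50² = 0.0400 + 0.0169 + 0.0289 + 0.2500 = 0.3358
Σp_2ᵢ² = 0.28² + 0.32² + 0.28² + 0.12² = 0.0784 + 0.1024 + 0.0784 + 0.0144 = 0.2736
O = 0.2052 / √(0.3358 × 0.2736) = 0.2052 / 0.30311 = 0.6770
O = 0.6770 > 0.6 → Yes.

Yes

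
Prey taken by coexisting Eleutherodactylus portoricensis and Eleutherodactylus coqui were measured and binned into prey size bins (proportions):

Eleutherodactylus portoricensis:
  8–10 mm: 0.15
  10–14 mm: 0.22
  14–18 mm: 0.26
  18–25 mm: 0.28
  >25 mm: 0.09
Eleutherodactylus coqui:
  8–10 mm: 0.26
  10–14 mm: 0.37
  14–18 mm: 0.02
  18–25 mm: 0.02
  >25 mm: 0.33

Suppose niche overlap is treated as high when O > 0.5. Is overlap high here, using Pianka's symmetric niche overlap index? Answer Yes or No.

Yes

Σ p₁ᵢp₂ᵢ = 0.0390 + 0.0814 + 0.0052 + 0.0056 + 0.0297 = 0.1609
Σp_1ᵢ² = 0.15² + 0.22² + 0.26² + 0.28² + 0.09² = 0.0225 + 0.0484 + 0.0676 + 0.0784 + 0.0081 = 0.2250
Σp_2ᵢ² = 0.26² + 0.37² + 0.02² + 0.02² + 0.33² = 0.0676 + 0.1369 + 0.0004 + 0.0004 + 0.1089 = 0.3142
O = 0.1609 / √(0.2250 × 0.3142) = 0.1609 / 0.26589 = 0.6051
O = 0.6051 > 0.5 → Yes.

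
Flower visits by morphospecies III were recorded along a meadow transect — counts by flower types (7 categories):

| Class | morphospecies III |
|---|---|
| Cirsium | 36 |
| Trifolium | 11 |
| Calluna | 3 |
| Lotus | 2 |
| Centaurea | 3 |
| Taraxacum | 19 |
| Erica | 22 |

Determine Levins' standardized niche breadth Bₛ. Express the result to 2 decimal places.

0.51

Proportions for morphospecies III (n=96): 36/96=0.3750, 11/96=0.1146, 3/96=0.0313, 2/96=0.0208, 3/96=0.0313, 19/96=0.1979, 22/96=0.2292
Σpᵢ² = 0.3750² + 0.1146² + 0.0313² + 0.0208² + 0.0313² + 0.1979² + 0.2292² = 0.140625 + 0.013133 + 0.000980 + 0.000433 + 0.000980 + 0.039164 + 0.052533 = 0.247848
B = 1 / 0.247848 = 4.0347
Bₛ = (B − 1)/(n − 1) = (4.0347 − 1)/(7 − 1) = 3.0347/6 = 0.5058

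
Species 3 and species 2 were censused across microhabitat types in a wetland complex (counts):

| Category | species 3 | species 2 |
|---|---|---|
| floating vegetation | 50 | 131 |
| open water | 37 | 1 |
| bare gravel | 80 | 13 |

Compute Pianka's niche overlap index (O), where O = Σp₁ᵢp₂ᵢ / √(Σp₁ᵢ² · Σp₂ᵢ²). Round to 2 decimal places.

0.57

Proportions for species 3 (n=167): 50/167=0.2994, 37/167=0.2216, 80/167=0.4790
Proportions for species 2 (n=145): 131/145=0.9034, 1/145=0.0069, 13/145=0.0897
Σ p₁ᵢp₂ᵢ = 0.270478 + 0.001529 + 0.042966 = 0.314973
Σp_1ᵢ² = 0.2994² + 0.2216² + 0.4790² = 0.089640 + 0.049107 + 0.229441 = 0.368188
Σp_2ᵢ² = 0.9034² + 0.0069² + 0.0897² = 0.816132 + 0.000048 + 0.008046 = 0.824226
O = 0.314973 / √(0.368188 × 0.824226) = 0.314973 / 0.5508812 = 0.5718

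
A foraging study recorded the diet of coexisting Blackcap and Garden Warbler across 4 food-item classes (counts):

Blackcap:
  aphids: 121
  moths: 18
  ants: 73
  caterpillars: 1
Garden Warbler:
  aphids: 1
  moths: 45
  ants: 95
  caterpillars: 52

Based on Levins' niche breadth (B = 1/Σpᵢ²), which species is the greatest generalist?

Proportions for Blackcap (n=213): 121/213=0.5681, 18/213=0.0845, 73/213=0.3427, 1/213=0.0047
Proportions for Garden Warbler (n=193): 1/193=0.0052, 45/193=0.2332, 95/193=0.4922, 52/193=0.2694
Σp_Blacᵢ² = 0.5681² + 0.0845² + 0.3427² + 0.0047² = 0.322738 + 0.007140 + 0.117443 + 0.000022 = 0.447343
B_Blac = 1 / 0.447343 = 2.2354
Σp_Warbᵢ² = 0.0052² + 0.2332² + 0.4922² + 0.2694² = 0.000027 + 0.054382 + 0.242261 + 0.072576 = 0.369246
B_Warb = 1 / 0.369246 = 2.7082
Highest B → broadest niche (most generalist): Garden Warbler (B = 2.71).

Garden Warbler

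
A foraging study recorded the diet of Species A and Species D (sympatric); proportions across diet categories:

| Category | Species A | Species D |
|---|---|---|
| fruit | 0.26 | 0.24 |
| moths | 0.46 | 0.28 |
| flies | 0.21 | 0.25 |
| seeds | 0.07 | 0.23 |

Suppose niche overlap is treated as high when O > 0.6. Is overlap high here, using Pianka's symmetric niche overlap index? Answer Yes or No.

Σ p₁ᵢp₂ᵢ = 0.0624 + 0.1288 + 0.0525 + 0.0161 = 0.2598
Σp_1ᵢ² = 0.26² + 0.46² + 0.21² + 0.07² = 0.0676 + 0.2116 + 0.0441 + 0.0049 = 0.3282
Σp_2ᵢ² = 0.24² + 0.28² + 0.25² + 0.23² = 0.0576 + 0.0784 + 0.0625 + 0.0529 = 0.2514
O = 0.2598 / √(0.3282 × 0.2514) = 0.2598 / 0.28724 = 0.9045
O = 0.9045 > 0.6 → Yes.

Yes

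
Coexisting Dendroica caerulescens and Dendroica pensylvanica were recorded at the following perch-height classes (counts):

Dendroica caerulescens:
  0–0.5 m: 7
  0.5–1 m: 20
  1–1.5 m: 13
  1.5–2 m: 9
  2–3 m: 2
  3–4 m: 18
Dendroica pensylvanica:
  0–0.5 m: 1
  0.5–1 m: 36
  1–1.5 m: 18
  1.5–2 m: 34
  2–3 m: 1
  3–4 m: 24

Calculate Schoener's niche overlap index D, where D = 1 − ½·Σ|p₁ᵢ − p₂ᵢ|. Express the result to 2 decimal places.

Proportions for Dendroica caerulescens (n=69): 7/69=0.1014, 20/69=0.2899, 13/69=0.1884, 9/69=0.1304, 2/69=0.0290, 18/69=0.2609
Proportions for Dendroica pensylvanica (n=114): 1/114=0.0088, 36/114=0.3158, 18/114=0.1579, 34/114=0.2982, 1/114=0.0088, 24/114=0.2105
Σ|p₁ᵢ − p₂ᵢ| = 0.0926 + 0.0259 + 0.0305 + 0.1678 + 0.0202 + 0.0504 = 0.3874
D = 1 − ½ × 0.3874 = 1 − 0.19370 = 0.80630

0.81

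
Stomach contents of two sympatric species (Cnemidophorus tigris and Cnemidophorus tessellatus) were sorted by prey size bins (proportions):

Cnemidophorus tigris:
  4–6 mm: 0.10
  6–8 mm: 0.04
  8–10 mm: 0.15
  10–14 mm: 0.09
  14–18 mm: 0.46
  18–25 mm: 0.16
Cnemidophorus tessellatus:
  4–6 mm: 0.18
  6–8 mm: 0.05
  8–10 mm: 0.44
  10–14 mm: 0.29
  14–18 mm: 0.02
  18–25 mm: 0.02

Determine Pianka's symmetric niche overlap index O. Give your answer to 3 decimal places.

Σ p₁ᵢp₂ᵢ = 0.0180 + 0.0020 + 0.0660 + 0.0261 + 0.0092 + 0.0032 = 0.1245
Σp_1ᵢ² = 0.10² + 0.04² + 0.15² + 0.09² + 0.46² + 0.16² = 0.0100 + 0.0016 + 0.0225 + 0.0081 + 0.2116 + 0.0256 = 0.2794
Σp_2ᵢ² = 0.18² + 0.05² + 0.44² + 0.29² + 0.02² + 0.02² = 0.0324 + 0.0025 + 0.1936 + 0.0841 + 0.0004 + 0.0004 = 0.3134
O = 0.1245 / √(0.2794 × 0.3134) = 0.1245 / 0.295912 = 0.42073

0.421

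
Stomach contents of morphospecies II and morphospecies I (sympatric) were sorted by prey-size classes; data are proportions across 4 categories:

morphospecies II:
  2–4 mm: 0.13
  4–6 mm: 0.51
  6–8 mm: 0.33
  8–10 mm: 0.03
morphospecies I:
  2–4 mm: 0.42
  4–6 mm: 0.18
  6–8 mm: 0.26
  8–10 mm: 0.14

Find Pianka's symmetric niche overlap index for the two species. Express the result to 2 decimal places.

Σ p₁ᵢp₂ᵢ = 0.0546 + 0.0918 + 0.0858 + 0.0042 = 0.2364
Σp_1ᵢ² = 0.13² + 0.51² + 0.33² + 0.03² = 0.0169 + 0.2601 + 0.1089 + 0.0009 = 0.3868
Σp_2ᵢ² = 0.42² + 0.18² + 0.26² + 0.14² = 0.1764 + 0.0324 + 0.0676 + 0.0196 = 0.2960
O = 0.2364 / √(0.3868 × 0.2960) = 0.2364 / 0.33837 = 0.6986

0.70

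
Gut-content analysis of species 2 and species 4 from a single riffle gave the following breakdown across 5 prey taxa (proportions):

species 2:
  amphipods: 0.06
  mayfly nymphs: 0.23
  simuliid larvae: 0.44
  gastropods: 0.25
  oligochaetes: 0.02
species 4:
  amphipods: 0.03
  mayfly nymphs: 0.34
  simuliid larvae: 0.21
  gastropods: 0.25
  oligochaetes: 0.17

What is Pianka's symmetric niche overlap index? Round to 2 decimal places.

Σ p₁ᵢp₂ᵢ = 0.0018 + 0.0782 + 0.0924 + 0.0625 + 0.0034 = 0.2383
Σp_1ᵢ² = 0.06² + 0.23² + 0.44² + 0.25² + 0.02² = 0.0036 + 0.0529 + 0.1936 + 0.0625 + 0.0004 = 0.3130
Σp_2ᵢ² = 0.03² + 0.34² + 0.21² + 0.25² + 0.17² = 0.0009 + 0.1156 + 0.0441 + 0.0625 + 0.0289 = 0.2520
O = 0.2383 / √(0.3130 × 0.2520) = 0.2383 / 0.28085 = 0.8485

0.85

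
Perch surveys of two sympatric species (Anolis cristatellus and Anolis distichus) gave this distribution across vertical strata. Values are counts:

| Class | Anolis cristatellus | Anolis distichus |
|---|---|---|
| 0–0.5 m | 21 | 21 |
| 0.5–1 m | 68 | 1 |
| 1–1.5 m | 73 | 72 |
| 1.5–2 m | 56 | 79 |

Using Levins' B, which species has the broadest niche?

Proportions for Anolis cristatellus (n=218): 21/218=0.0963, 68/218=0.3119, 73/218=0.3349, 56/218=0.2569
Proportions for Anolis distichus (n=173): 21/173=0.1214, 1/173=0.0058, 72/173=0.4162, 79/173=0.4566
Σp_crisᵢ² = 0.0963² + 0.3119² + 0.3349² + 0.2569² = 0.009274 + 0.097282 + 0.112158 + 0.065998 = 0.284712
B_cris = 1 / 0.284712 = 3.5123
Σp_distᵢ² = 0.1214² + 0.0058² + 0.4162² + 0.4566² = 0.014738 + 0.000034 + 0.173222 + 0.208484 = 0.396478
B_dist = 1 / 0.396478 = 2.5222
Highest B → broadest niche (most generalist): Anolis cristatellus (B = 3.51).

Anolis cristatellus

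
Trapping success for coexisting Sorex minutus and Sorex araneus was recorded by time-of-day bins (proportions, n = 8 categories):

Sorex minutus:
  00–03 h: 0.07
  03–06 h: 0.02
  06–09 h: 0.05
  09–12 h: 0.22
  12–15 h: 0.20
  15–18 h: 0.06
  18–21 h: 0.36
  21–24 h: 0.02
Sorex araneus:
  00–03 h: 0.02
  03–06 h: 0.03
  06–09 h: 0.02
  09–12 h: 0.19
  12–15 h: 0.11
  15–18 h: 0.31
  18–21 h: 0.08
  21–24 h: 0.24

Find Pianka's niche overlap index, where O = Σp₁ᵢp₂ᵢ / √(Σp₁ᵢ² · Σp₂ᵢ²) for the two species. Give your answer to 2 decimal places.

Σ p₁ᵢp₂ᵢ = 0.0014 + 0.0006 + 0.0010 + 0.0418 + 0.0220 + 0.0186 + 0.0288 + 0.0048 = 0.1190
Σp_1ᵢ² = 0.07² + 0.02² + 0.05² + 0.22² + 0.20² + 0.06² + 0.36² + 0.02² = 0.0049 + 0.0004 + 0.0025 + 0.0484 + 0.0400 + 0.0036 + 0.1296 + 0.0004 = 0.2298
Σp_2ᵢ² = 0.02² + 0.03² + 0.02² + 0.19² + 0.11² + 0.31² + 0.08² + 0.24² = 0.0004 + 0.0009 + 0.0004 + 0.0361 + 0.0121 + 0.0961 + 0.0064 + 0.0576 = 0.2100
O = 0.1190 / √(0.2298 × 0.2100) = 0.1190 / 0.21968 = 0.5417

0.54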